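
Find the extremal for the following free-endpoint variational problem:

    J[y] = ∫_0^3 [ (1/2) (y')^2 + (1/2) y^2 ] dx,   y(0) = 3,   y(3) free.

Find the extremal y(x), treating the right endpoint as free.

The Lagrangian L = (1/2) (y')^2 + (1/2) y^2 gives
    ∂L/∂y = 1 y,   ∂L/∂y' = y'.
Euler-Lagrange: y'' − y = 0.
With k = 1, the general solution is
    y(x) = A cosh(x) + B sinh(x).
Fixed left endpoint y(0) = 3 ⇒ A = 3.
The right endpoint x = 3 is free, so the natural (transversality) condition is ∂L/∂y' |_{x=3} = 0, i.e. y'(3) = 0.
Compute y'(x) = A k sinh(k x) + B k cosh(k x), so
    y'(3) = A k sinh(k·3) + B k cosh(k·3) = 0
    ⇒ B = −A tanh(k·3) = − 3 tanh(1·3).
Therefore the extremal is
    y(x) = 3 cosh(1 x) − 3 tanh(1·3) sinh(1 x).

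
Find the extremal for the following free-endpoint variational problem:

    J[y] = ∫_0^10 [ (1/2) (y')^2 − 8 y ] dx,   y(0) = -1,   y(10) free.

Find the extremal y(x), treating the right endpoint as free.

The Lagrangian L = (1/2) (y')^2 − 8 y gives
    ∂L/∂y = −8,   ∂L/∂y' = y'.
Euler-Lagrange: d/dx(y') − (−8) = 0, i.e. y'' + 8 = 0, so
    y(x) = −(8/2) x^2 + C1 x + C2.
Fixed left endpoint y(0) = -1 ⇒ C2 = -1.
The right endpoint x = 10 is free, so the natural (transversality) condition is ∂L/∂y' |_{x=10} = 0, i.e. y'(10) = 0.
Compute y'(x) = −8 x + C1, so y'(10) = −80 + C1 = 0 ⇒ C1 = 80.
Therefore the extremal is
    y(x) = −4 x^2 + 80 x − 1.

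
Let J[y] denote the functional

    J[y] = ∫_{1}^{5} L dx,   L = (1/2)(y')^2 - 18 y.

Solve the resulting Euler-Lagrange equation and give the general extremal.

The Lagrangian is L = (1/2)(y')^2 - 18 y.
∂L/∂y = -18.
∂L/∂y' = y'.
The Euler-Lagrange equation d/dx(∂L/∂y') − ∂L/∂y = 0 becomes:
    y'' + 18 = 0
General solution: y(x) = -9 x^2 + A x + B, where A and B are arbitrary constants fixed by the endpoint conditions.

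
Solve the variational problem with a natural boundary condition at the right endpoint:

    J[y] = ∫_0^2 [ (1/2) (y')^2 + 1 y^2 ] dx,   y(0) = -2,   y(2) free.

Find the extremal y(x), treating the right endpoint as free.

The Lagrangian L = (1/2) (y')^2 + 1 y^2 gives
    ∂L/∂y = 2 y,   ∂L/∂y' = y'.
Euler-Lagrange: y'' − 2 y = 0.
With k = sqrt(2), the general solution is
    y(x) = A cosh(sqrt(2) x) + B sinh(sqrt(2) x).
Fixed left endpoint y(0) = -2 ⇒ A = -2.
The right endpoint x = 2 is free, so the natural (transversality) condition is ∂L/∂y' |_{x=2} = 0, i.e. y'(2) = 0.
Compute y'(x) = A k sinh(k x) + B k cosh(k x), so
    y'(2) = A k sinh(k·2) + B k cosh(k·2) = 0
    ⇒ B = −A tanh(k·2) = 2 tanh(sqrt(2)·2).
Therefore the extremal is
    y(x) = −2 cosh(sqrt(2) x) + 2 tanh(sqrt(2)·2) sinh(sqrt(2) x).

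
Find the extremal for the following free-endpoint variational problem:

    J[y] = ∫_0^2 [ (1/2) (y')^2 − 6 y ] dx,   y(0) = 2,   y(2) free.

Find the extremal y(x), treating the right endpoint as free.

The Lagrangian L = (1/2) (y')^2 − 6 y gives
    ∂L/∂y = −6,   ∂L/∂y' = y'.
Euler-Lagrange: d/dx(y') − (−6) = 0, i.e. y'' + 6 = 0, so
    y(x) = −(6/2) x^2 + C1 x + C2.
Fixed left endpoint y(0) = 2 ⇒ C2 = 2.
The right endpoint x = 2 is free, so the natural (transversality) condition is ∂L/∂y' |_{x=2} = 0, i.e. y'(2) = 0.
Compute y'(x) = −6 x + C1, so y'(2) = −12 + C1 = 0 ⇒ C1 = 12.
Therefore the extremal is
    y(x) = −3 x^2 + 12 x + 2.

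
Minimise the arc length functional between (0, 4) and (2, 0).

Arc-length functional: J[y] = ∫ sqrt(1 + (y')^2) dx.
Lagrangian L = sqrt(1 + (y')^2) has no explicit y dependence, so ∂L/∂y = 0 and the Euler-Lagrange equation gives
    d/dx( y' / sqrt(1 + (y')^2) ) = 0  ⇒  y' / sqrt(1 + (y')^2) = const.
Hence y' is constant, so y(x) is affine.
Fitting the endpoints (0, 4) and (2, 0):
    slope m = (0 − 4) / (2 − 0) = -2,
    intercept c = 4 − m·0 = 4.
Extremal: y(x) = -2 x + 4.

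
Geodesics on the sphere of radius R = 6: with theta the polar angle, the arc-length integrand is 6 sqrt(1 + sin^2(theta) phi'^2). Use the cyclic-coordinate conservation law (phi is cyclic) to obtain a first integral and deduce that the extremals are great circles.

On the sphere of radius R = 6 with spherical coordinates (θ, φ), the induced metric is
    ds^2 = 36(dθ^2 + sin^2(θ) dφ^2).
Parameterise by θ; the arc-length functional is
    J[φ] = ∫ 6 sqrt(1 + sin^2(θ) (dφ/dθ)^2) dθ,
so L = 6 sqrt(1 + sin^2(θ) φ'^2). Compute
    ∂L/∂φ = 0  (L has no explicit φ dependence),
    ∂L/∂φ' = 6 sin^2(θ) φ' / sqrt(1 + sin^2(θ) φ'^2).
Since ∂L/∂φ = 0, the Euler-Lagrange equation
    d/dθ(∂L/∂φ') − ∂L/∂φ = 0
reduces to d/dθ(∂L/∂φ') = 0, i.e. the momentum conjugate to φ is conserved:
    6 sin^2(θ) φ' / sqrt(1 + sin^2(θ) φ'^2) = C.
The overall factor of 6 is constant, so dividing through gives Clairaut's relation sin^2(θ) φ' / sqrt(1 + sin^2(θ) φ'^2) = C' (with C' = C/6). Solving for φ' and integrating gives the great-circle family
    cot(θ) = A cos(φ − φ_0),
i.e. the intersection of the sphere with a plane through the origin. The two constants A and φ_0 (equivalently C and one phase) are fixed by the two endpoint conditions.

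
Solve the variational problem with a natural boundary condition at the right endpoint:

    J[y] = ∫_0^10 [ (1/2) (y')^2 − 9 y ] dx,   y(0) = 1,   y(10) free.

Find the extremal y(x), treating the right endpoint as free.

The Lagrangian L = (1/2) (y')^2 − 9 y gives
    ∂L/∂y = −9,   ∂L/∂y' = y'.
Euler-Lagrange: d/dx(y') − (−9) = 0, i.e. y'' + 9 = 0, so
    y(x) = −(9/2) x^2 + C1 x + C2.
Fixed left endpoint y(0) = 1 ⇒ C2 = 1.
The right endpoint x = 10 is free, so the natural (transversality) condition is ∂L/∂y' |_{x=10} = 0, i.e. y'(10) = 0.
Compute y'(x) = −9 x + C1, so y'(10) = −90 + C1 = 0 ⇒ C1 = 90.
Therefore the extremal is
    y(x) = −(9/2) x^2 + 90 x + 1.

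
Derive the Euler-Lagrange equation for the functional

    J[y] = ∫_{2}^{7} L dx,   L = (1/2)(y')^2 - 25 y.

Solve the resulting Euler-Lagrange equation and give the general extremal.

The Lagrangian is L = (1/2)(y')^2 - 25 y.
∂L/∂y = -25.
∂L/∂y' = y'.
The Euler-Lagrange equation d/dx(∂L/∂y') − ∂L/∂y = 0 becomes:
    y'' + 25 = 0
General solution: y(x) = -(25/2) x^2 + A x + B, where A and B are arbitrary constants fixed by the endpoint conditions.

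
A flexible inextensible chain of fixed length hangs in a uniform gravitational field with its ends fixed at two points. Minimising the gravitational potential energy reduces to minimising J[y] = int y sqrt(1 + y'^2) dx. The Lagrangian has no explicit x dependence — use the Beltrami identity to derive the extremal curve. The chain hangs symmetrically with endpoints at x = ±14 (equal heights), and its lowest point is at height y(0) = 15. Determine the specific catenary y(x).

The Lagrangian L(y, y') = y sqrt(1 + y'^2) has no explicit x dependence, so the Beltrami identity applies:
    L − y' ∂L/∂y' = C.
Compute ∂L/∂y' = y · y' / sqrt(1 + y'^2). Then
    L − y' ∂L/∂y'
    = y sqrt(1 + y'^2) − y · y'^2 / sqrt(1 + y'^2)
    = y (1 + y'^2 − y'^2) / sqrt(1 + y'^2)
    = y / sqrt(1 + y'^2) = C.
Squaring gives y^2 = C^2 (1 + y'^2), i.e.
    y'^2 = y^2 / C^2 − 1.
Separating variables,
    dy / sqrt(y^2 − C^2) = dx / C,
and integrating gives arccosh(y / C) = (x − a)/C, so
    y(x) = C cosh((x − a)/C),
the catenary. The constants C and a are fixed by the two endpoint conditions (and, for the hanging-chain problem, the length constraint selects C).
Now fit the given data. The endpoints x = ±14 are symmetric at equal height, so the catenary is even about its minimum: a = 0 and y(x) = C cosh(x/C). The lowest point is y(0) = C cosh(0) = C, and we are told y(0) = 15, so C = 15. Therefore
    y(x) = 15 cosh(x/15),
and at the endpoints
    y(±14) = 15 cosh(14/15).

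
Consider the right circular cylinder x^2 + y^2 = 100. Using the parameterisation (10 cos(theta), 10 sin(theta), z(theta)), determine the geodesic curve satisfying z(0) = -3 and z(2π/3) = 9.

Parameterise the cylinder of radius R = 10 as
    r(θ) = (10 cos θ, 10 sin θ, z(θ)).
The arc-length element is
    ds = sqrt(100 + (dz/dθ)^2) dθ,
so the Lagrangian is L = sqrt(100 + z'^2).
L depends on z' only, not on z or θ, so ∂L/∂z = 0 and
    ∂L/∂z' = z' / sqrt(100 + z'^2).
The Euler-Lagrange equation gives
    d/dθ( z' / sqrt(100 + z'^2) ) = 0,
so z' is constant. Integrating once:
    z(θ) = a θ + b,
a helix on the cylinder (a straight line when the cylinder is unrolled). The constants a, b are determined by the endpoint conditions.
With endpoint conditions z(0) = -3 and z(2π/3) = 9: from z(0) = b we get b = -3, and a·2π/3 + -3 = 9 gives a = 18/π, so
    z(θ) = (18/π) θ − 3.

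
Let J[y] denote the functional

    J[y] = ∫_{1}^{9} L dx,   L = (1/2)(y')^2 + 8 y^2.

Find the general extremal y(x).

The Lagrangian is L = (1/2)(y')^2 + 8 y^2.
∂L/∂y = 16y.
∂L/∂y' = y'.
The Euler-Lagrange equation d/dx(∂L/∂y') − ∂L/∂y = 0 becomes:
    y'' - 16 y = 0
General solution: y(x) = A e^(4x) + B e^(-4x), where A and B are arbitrary constants fixed by the endpoint conditions.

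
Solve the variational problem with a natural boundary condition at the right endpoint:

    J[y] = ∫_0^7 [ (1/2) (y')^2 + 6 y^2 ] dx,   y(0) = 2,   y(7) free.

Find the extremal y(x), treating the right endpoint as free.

The Lagrangian L = (1/2) (y')^2 + 6 y^2 gives
    ∂L/∂y = 12 y,   ∂L/∂y' = y'.
Euler-Lagrange: y'' − 12 y = 0.
With k = sqrt(12), the general solution is
    y(x) = A cosh(sqrt(12) x) + B sinh(sqrt(12) x).
Fixed left endpoint y(0) = 2 ⇒ A = 2.
The right endpoint x = 7 is free, so the natural (transversality) condition is ∂L/∂y' |_{x=7} = 0, i.e. y'(7) = 0.
Compute y'(x) = A k sinh(k x) + B k cosh(k x), so
    y'(7) = A k sinh(k·7) + B k cosh(k·7) = 0
    ⇒ B = −A tanh(k·7) = − 2 tanh(sqrt(12)·7).
Therefore the extremal is
    y(x) = 2 cosh(sqrt(12) x) − 2 tanh(sqrt(12)·7) sinh(sqrt(12) x).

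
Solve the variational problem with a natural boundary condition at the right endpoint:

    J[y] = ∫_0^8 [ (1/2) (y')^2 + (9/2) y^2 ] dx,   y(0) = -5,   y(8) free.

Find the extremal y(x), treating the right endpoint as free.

The Lagrangian L = (1/2) (y')^2 + (9/2) y^2 gives
    ∂L/∂y = 9 y,   ∂L/∂y' = y'.
Euler-Lagrange: y'' − 9 y = 0.
With k = 3, the general solution is
    y(x) = A cosh(3 x) + B sinh(3 x).
Fixed left endpoint y(0) = -5 ⇒ A = -5.
The right endpoint x = 8 is free, so the natural (transversality) condition is ∂L/∂y' |_{x=8} = 0, i.e. y'(8) = 0.
Compute y'(x) = A k sinh(k x) + B k cosh(k x), so
    y'(8) = A k sinh(k·8) + B k cosh(k·8) = 0
    ⇒ B = −A tanh(k·8) = 5 tanh(3·8).
Therefore the extremal is
    y(x) = −5 cosh(3 x) + 5 tanh(3·8) sinh(3 x).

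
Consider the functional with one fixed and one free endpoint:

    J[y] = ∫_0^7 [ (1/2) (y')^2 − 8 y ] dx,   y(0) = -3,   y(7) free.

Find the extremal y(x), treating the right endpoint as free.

The Lagrangian L = (1/2) (y')^2 − 8 y gives
    ∂L/∂y = −8,   ∂L/∂y' = y'.
Euler-Lagrange: d/dx(y') − (−8) = 0, i.e. y'' + 8 = 0, so
    y(x) = −(8/2) x^2 + C1 x + C2.
Fixed left endpoint y(0) = -3 ⇒ C2 = -3.
The right endpoint x = 7 is free, so the natural (transversality) condition is ∂L/∂y' |_{x=7} = 0, i.e. y'(7) = 0.
Compute y'(x) = −8 x + C1, so y'(7) = −56 + C1 = 0 ⇒ C1 = 56.
Therefore the extremal is
    y(x) = −4 x^2 + 56 x − 3.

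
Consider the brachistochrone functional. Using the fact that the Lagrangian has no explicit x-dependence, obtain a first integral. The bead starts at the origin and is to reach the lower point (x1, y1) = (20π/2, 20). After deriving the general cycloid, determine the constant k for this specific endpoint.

The Lagrangian L = sqrt((1 + y'^2) / y) has no explicit x dependence, so the Beltrami identity applies:
    L − y' ∂L/∂y' = C.
Compute ∂L/∂y' = y' / sqrt(y (1 + y'^2)).
Substitute:
    sqrt((1 + y'^2)/y) − y'·y' / sqrt(y (1 + y'^2))
    = (1 + y'^2) / sqrt(y (1 + y'^2)) − y'^2 / sqrt(y (1 + y'^2))
    = 1 / sqrt(y (1 + y'^2)) = C.
Squaring and rearranging gives the first integral
    y (1 + y'^2) = 1/C^2 =: k   (constant).
Solving this first-order ODE by the substitution
    y = (k/2)(1 − cos θ)
yields the cycloid parameterisation
    x(θ) = (k/2)(θ − sin θ),   y(θ) = (k/2)(1 − cos θ).
The constant k is fixed by the endpoint condition.
Now fit the given lower endpoint (x1, y1) = (20π/2, 20). At the bottom of the first arch (θ = π), the parametric equations give
    y(π) = (k/2)(1 − cos π) = k,
    x(π) = (k/2)(π − sin π) = kπ/2.
Matching y(π) = 20 gives k = 20, consistent with x(π) = 20π/2. Therefore the specific cycloid is
    x(θ) = (20/2)(θ − sin θ),   y(θ) = (20/2)(1 − cos θ).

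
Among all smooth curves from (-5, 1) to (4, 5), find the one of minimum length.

Arc-length functional: J[y] = ∫ sqrt(1 + (y')^2) dx.
Lagrangian L = sqrt(1 + (y')^2) has no explicit y dependence, so ∂L/∂y = 0 and the Euler-Lagrange equation gives
    d/dx( y' / sqrt(1 + (y')^2) ) = 0  ⇒  y' / sqrt(1 + (y')^2) = const.
Hence y' is constant, so y(x) is affine.
Fitting the endpoints (-5, 1) and (4, 5):
    slope m = (5 − 1) / (4 − (-5)) = 4/9,
    intercept c = 1 − m·(-5) = 29/9.
Extremal: y(x) = (4/9) x + 29/9.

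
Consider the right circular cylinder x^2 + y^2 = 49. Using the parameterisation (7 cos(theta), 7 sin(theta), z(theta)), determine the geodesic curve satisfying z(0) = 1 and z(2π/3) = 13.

Parameterise the cylinder of radius R = 7 as
    r(θ) = (7 cos θ, 7 sin θ, z(θ)).
The arc-length element is
    ds = sqrt(49 + (dz/dθ)^2) dθ,
so the Lagrangian is L = sqrt(49 + z'^2).
L depends on z' only, not on z or θ, so ∂L/∂z = 0 and
    ∂L/∂z' = z' / sqrt(49 + z'^2).
The Euler-Lagrange equation gives
    d/dθ( z' / sqrt(49 + z'^2) ) = 0,
so z' is constant. Integrating once:
    z(θ) = a θ + b,
a helix on the cylinder (a straight line when the cylinder is unrolled). The constants a, b are determined by the endpoint conditions.
With endpoint conditions z(0) = 1 and z(2π/3) = 13: from z(0) = b we get b = 1, and a·2π/3 + 1 = 13 gives a = 18/π, so
    z(θ) = (18/π) θ + 1.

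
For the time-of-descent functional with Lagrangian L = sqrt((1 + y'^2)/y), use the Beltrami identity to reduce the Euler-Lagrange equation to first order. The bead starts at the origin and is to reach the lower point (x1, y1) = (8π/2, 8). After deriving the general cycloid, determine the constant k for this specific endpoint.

The Lagrangian L = sqrt((1 + y'^2) / y) has no explicit x dependence, so the Beltrami identity applies:
    L − y' ∂L/∂y' = C.
Compute ∂L/∂y' = y' / sqrt(y (1 + y'^2)).
Substitute:
    sqrt((1 + y'^2)/y) − y'·y' / sqrt(y (1 + y'^2))
    = (1 + y'^2) / sqrt(y (1 + y'^2)) − y'^2 / sqrt(y (1 + y'^2))
    = 1 / sqrt(y (1 + y'^2)) = C.
Squaring and rearranging gives the first integral
    y (1 + y'^2) = 1/C^2 =: k   (constant).
Solving this first-order ODE by the substitution
    y = (k/2)(1 − cos θ)
yields the cycloid parameterisation
    x(θ) = (k/2)(θ − sin θ),   y(θ) = (k/2)(1 − cos θ).
The constant k is fixed by the endpoint condition.
Now fit the given lower endpoint (x1, y1) = (8π/2, 8). At the bottom of the first arch (θ = π), the parametric equations give
    y(π) = (k/2)(1 − cos π) = k,
    x(π) = (k/2)(π − sin π) = kπ/2.
Matching y(π) = 8 gives k = 8, consistent with x(π) = 8π/2. Therefore the specific cycloid is
    x(θ) = (8/2)(θ − sin θ),   y(θ) = (8/2)(1 − cos θ).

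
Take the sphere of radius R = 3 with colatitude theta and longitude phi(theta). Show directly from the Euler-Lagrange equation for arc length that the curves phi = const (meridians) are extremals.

On the sphere of radius R = 3 with spherical coordinates (θ, φ), the induced metric is
    ds^2 = 9(dθ^2 + sin^2(θ) dφ^2).
Using θ as the parameter, the arc-length functional becomes
    J[φ] = ∫ 3 sqrt(1 + sin^2(θ) (dφ/dθ)^2) dθ.
So L = 3 sqrt(1 + sin^2(θ) φ'^2). Compute
    ∂L/∂φ = 0  (L has no explicit φ dependence),
    ∂L/∂φ' = 3 sin^2(θ) φ' / sqrt(1 + sin^2(θ) φ'^2).
For the candidate φ(θ) = c (constant), φ' = 0, so ∂L/∂φ' evaluated along the candidate vanishes, and ∂L/∂φ is identically zero. Hence
    d/dθ(∂L/∂φ') − ∂L/∂φ = 0
is satisfied. Therefore meridians φ = const are extremals of arc length — they are geodesics on the sphere.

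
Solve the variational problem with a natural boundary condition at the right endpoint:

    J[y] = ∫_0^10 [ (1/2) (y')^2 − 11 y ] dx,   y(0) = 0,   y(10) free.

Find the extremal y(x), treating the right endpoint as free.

The Lagrangian L = (1/2) (y')^2 − 11 y gives
    ∂L/∂y = −11,   ∂L/∂y' = y'.
Euler-Lagrange: d/dx(y') − (−11) = 0, i.e. y'' + 11 = 0, so
    y(x) = −(11/2) x^2 + C1 x + C2.
Fixed left endpoint y(0) = 0 ⇒ C2 = 0.
The right endpoint x = 10 is free, so the natural (transversality) condition is ∂L/∂y' |_{x=10} = 0, i.e. y'(10) = 0.
Compute y'(x) = −11 x + C1, so y'(10) = −110 + C1 = 0 ⇒ C1 = 110.
Therefore the extremal is
    y(x) = −(11/2) x^2 + 110 x.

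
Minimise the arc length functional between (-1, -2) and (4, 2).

Arc-length functional: J[y] = ∫ sqrt(1 + (y')^2) dx.
Lagrangian L = sqrt(1 + (y')^2) has no explicit y dependence, so ∂L/∂y = 0 and the Euler-Lagrange equation gives
    d/dx( y' / sqrt(1 + (y')^2) ) = 0  ⇒  y' / sqrt(1 + (y')^2) = const.
Hence y' is constant, so y(x) is affine.
Fitting the endpoints (-1, -2) and (4, 2):
    slope m = (2 − (-2)) / (4 − (-1)) = 4/5,
    intercept c = (-2) − m·(-1) = -6/5.
Extremal: y(x) = (4/5) x - 6/5.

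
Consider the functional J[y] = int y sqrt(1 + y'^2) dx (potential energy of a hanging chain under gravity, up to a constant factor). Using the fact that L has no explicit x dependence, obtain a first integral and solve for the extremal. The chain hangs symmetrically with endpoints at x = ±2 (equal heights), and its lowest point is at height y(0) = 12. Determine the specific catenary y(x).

The Lagrangian L(y, y') = y sqrt(1 + y'^2) has no explicit x dependence, so the Beltrami identity applies:
    L − y' ∂L/∂y' = C.
Compute ∂L/∂y' = y · y' / sqrt(1 + y'^2). Then
    L − y' ∂L/∂y'
    = y sqrt(1 + y'^2) − y · y'^2 / sqrt(1 + y'^2)
    = y (1 + y'^2 − y'^2) / sqrt(1 + y'^2)
    = y / sqrt(1 + y'^2) = C.
Squaring gives y^2 = C^2 (1 + y'^2), i.e.
    y'^2 = y^2 / C^2 − 1.
Separating variables,
    dy / sqrt(y^2 − C^2) = dx / C,
and integrating gives arccosh(y / C) = (x − a)/C, so
    y(x) = C cosh((x − a)/C),
the catenary. The constants C and a are fixed by the two endpoint conditions (and, for the hanging-chain problem, the length constraint selects C).
Now fit the given data. The endpoints x = ±2 are symmetric at equal height, so the catenary is even about its minimum: a = 0 and y(x) = C cosh(x/C). The lowest point is y(0) = C cosh(0) = C, and we are told y(0) = 12, so C = 12. Therefore
    y(x) = 12 cosh(x/12),
and at the endpoints
    y(±2) = 12 cosh(2/12).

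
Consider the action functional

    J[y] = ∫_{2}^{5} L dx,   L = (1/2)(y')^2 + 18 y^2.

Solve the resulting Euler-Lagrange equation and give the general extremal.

The Lagrangian is L = (1/2)(y')^2 + 18 y^2.
∂L/∂y = 36y.
∂L/∂y' = y'.
The Euler-Lagrange equation d/dx(∂L/∂y') − ∂L/∂y = 0 becomes:
    y'' - 36 y = 0
General solution: y(x) = A e^(6x) + B e^(-6x), where A and B are arbitrary constants fixed by the endpoint conditions.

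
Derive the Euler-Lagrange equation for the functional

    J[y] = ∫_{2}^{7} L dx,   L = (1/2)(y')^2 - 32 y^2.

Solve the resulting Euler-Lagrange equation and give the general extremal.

The Lagrangian is L = (1/2)(y')^2 - 32 y^2.
∂L/∂y = -64y.
∂L/∂y' = y'.
The Euler-Lagrange equation d/dx(∂L/∂y') − ∂L/∂y = 0 becomes:
    y'' + 64 y = 0
General solution: y(x) = A sin(8x) + B cos(8x), where A and B are arbitrary constants fixed by the endpoint conditions.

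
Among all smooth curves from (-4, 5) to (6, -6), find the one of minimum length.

Arc-length functional: J[y] = ∫ sqrt(1 + (y')^2) dx.
Lagrangian L = sqrt(1 + (y')^2) has no explicit y dependence, so ∂L/∂y = 0 and the Euler-Lagrange equation gives
    d/dx( y' / sqrt(1 + (y')^2) ) = 0  ⇒  y' / sqrt(1 + (y')^2) = const.
Hence y' is constant, so y(x) is affine.
Fitting the endpoints (-4, 5) and (6, -6):
    slope m = ((-6) − 5) / (6 − (-4)) = -11/10,
    intercept c = 5 − m·(-4) = 3/5.
Extremal: y(x) = (-11/10) x + 3/5.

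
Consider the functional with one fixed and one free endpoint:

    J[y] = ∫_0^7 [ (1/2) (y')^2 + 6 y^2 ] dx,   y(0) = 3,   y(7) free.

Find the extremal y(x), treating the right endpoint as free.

The Lagrangian L = (1/2) (y')^2 + 6 y^2 gives
    ∂L/∂y = 12 y,   ∂L/∂y' = y'.
Euler-Lagrange: y'' − 12 y = 0.
With k = sqrt(12), the general solution is
    y(x) = A cosh(sqrt(12) x) + B sinh(sqrt(12) x).
Fixed left endpoint y(0) = 3 ⇒ A = 3.
The right endpoint x = 7 is free, so the natural (transversality) condition is ∂L/∂y' |_{x=7} = 0, i.e. y'(7) = 0.
Compute y'(x) = A k sinh(k x) + B k cosh(k x), so
    y'(7) = A k sinh(k·7) + B k cosh(k·7) = 0
    ⇒ B = −A tanh(k·7) = − 3 tanh(sqrt(12)·7).
Therefore the extremal is
    y(x) = 3 cosh(sqrt(12) x) − 3 tanh(sqrt(12)·7) sinh(sqrt(12) x).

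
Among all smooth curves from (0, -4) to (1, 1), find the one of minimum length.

Arc-length functional: J[y] = ∫ sqrt(1 + (y')^2) dx.
Lagrangian L = sqrt(1 + (y')^2) has no explicit y dependence, so ∂L/∂y = 0 and the Euler-Lagrange equation gives
    d/dx( y' / sqrt(1 + (y')^2) ) = 0  ⇒  y' / sqrt(1 + (y')^2) = const.
Hence y' is constant, so y(x) is affine.
Fitting the endpoints (0, -4) and (1, 1):
    slope m = (1 − (-4)) / (1 − 0) = 5,
    intercept c = (-4) − m·0 = -4.
Extremal: y(x) = 5 x - 4.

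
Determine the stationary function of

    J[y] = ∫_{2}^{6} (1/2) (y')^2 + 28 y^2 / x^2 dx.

The Lagrangian is L = (1/2) (y')^2 + 28 y^2 / x^2.
Compute ∂L/∂y = 56y/x^2, ∂L/∂y' = y'.
The Euler-Lagrange equation d/dx(∂L/∂y') − ∂L/∂y = 0 reduces to
    y'' − 56/x^2 · y = 0  (x > 0).
Its general solution is
    y(x) = A x^8 + B x^(-7),
with A, B fixed by the endpoint conditions.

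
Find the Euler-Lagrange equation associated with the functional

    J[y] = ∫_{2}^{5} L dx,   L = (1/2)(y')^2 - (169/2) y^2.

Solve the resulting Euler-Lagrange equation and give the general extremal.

The Lagrangian is L = (1/2)(y')^2 - (169/2) y^2.
∂L/∂y = -169y.
∂L/∂y' = y'.
The Euler-Lagrange equation d/dx(∂L/∂y') − ∂L/∂y = 0 becomes:
    y'' + 169 y = 0
General solution: y(x) = A sin(13x) + B cos(13x), where A and B are arbitrary constants fixed by the endpoint conditions.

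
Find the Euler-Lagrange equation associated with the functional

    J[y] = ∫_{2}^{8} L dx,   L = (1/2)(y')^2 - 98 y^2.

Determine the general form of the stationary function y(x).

The Lagrangian is L = (1/2)(y')^2 - 98 y^2.
∂L/∂y = -196y.
∂L/∂y' = y'.
The Euler-Lagrange equation d/dx(∂L/∂y') − ∂L/∂y = 0 becomes:
    y'' + 196 y = 0
General solution: y(x) = A sin(14x) + B cos(14x), where A and B are arbitrary constants fixed by the endpoint conditions.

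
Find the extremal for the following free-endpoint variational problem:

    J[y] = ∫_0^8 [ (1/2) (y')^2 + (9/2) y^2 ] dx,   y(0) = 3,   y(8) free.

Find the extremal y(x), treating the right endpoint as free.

The Lagrangian L = (1/2) (y')^2 + (9/2) y^2 gives
    ∂L/∂y = 9 y,   ∂L/∂y' = y'.
Euler-Lagrange: y'' − 9 y = 0.
With k = 3, the general solution is
    y(x) = A cosh(3 x) + B sinh(3 x).
Fixed left endpoint y(0) = 3 ⇒ A = 3.
The right endpoint x = 8 is free, so the natural (transversality) condition is ∂L/∂y' |_{x=8} = 0, i.e. y'(8) = 0.
Compute y'(x) = A k sinh(k x) + B k cosh(k x), so
    y'(8) = A k sinh(k·8) + B k cosh(k·8) = 0
    ⇒ B = −A tanh(k·8) = − 3 tanh(3·8).
Therefore the extremal is
    y(x) = 3 cosh(3 x) − 3 tanh(3·8) sinh(3 x).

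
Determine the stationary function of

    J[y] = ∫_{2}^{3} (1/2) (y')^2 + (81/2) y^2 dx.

The Lagrangian is L = (1/2) (y')^2 + (81/2) y^2.
Compute ∂L/∂y = 81y, ∂L/∂y' = y'.
The Euler-Lagrange equation d/dx(∂L/∂y') − ∂L/∂y = 0 reduces to
    y'' − 81 y = 0.
Its general solution is
    y(x) = A e^(9x) + B e^(−9x),
with A, B fixed by the endpoint conditions.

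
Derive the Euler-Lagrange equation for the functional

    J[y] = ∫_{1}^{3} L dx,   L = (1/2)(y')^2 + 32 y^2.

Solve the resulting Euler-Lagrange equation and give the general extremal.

The Lagrangian is L = (1/2)(y')^2 + 32 y^2.
∂L/∂y = 64y.
∂L/∂y' = y'.
The Euler-Lagrange equation d/dx(∂L/∂y') − ∂L/∂y = 0 becomes:
    y'' - 64 y = 0
General solution: y(x) = A e^(8x) + B e^(-8x), where A and B are arbitrary constants fixed by the endpoint conditions.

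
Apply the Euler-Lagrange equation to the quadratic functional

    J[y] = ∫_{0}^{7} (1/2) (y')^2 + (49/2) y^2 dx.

The Lagrangian is L = (1/2) (y')^2 + (49/2) y^2.
Compute ∂L/∂y = 49y, ∂L/∂y' = y'.
The Euler-Lagrange equation d/dx(∂L/∂y') − ∂L/∂y = 0 reduces to
    y'' − 49 y = 0.
Its general solution is
    y(x) = A e^(7x) + B e^(−7x),
with A, B fixed by the endpoint conditions.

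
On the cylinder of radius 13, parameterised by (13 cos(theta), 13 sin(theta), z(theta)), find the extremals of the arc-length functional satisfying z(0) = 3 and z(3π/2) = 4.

Parameterise the cylinder of radius R = 13 as
    r(θ) = (13 cos θ, 13 sin θ, z(θ)).
The arc-length element is
    ds = sqrt(169 + (dz/dθ)^2) dθ,
so the Lagrangian is L = sqrt(169 + z'^2).
L depends on z' only, not on z or θ, so ∂L/∂z = 0 and
    ∂L/∂z' = z' / sqrt(169 + z'^2).
The Euler-Lagrange equation gives
    d/dθ( z' / sqrt(169 + z'^2) ) = 0,
so z' is constant. Integrating once:
    z(θ) = a θ + b,
a helix on the cylinder (a straight line when the cylinder is unrolled). The constants a, b are determined by the endpoint conditions.
With endpoint conditions z(0) = 3 and z(3π/2) = 4: from z(0) = b we get b = 3, and a·3π/2 + 3 = 4 gives a = 2/(3π), so
    z(θ) = (2/(3π)) θ + 3.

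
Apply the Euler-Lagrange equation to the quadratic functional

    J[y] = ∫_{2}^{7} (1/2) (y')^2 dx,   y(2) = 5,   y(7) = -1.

The Lagrangian is L = (1/2) (y')^2.
Compute ∂L/∂y = 0, ∂L/∂y' = y'.
The Euler-Lagrange equation d/dx(∂L/∂y') − ∂L/∂y = 0 reduces to
    y'' = 0.
Its general solution is
    y(x) = A x + B,
with A, B fixed by the endpoint conditions.
Applying the endpoint conditions y(2) = 5 and y(7) = -1: solve A·2 + B = 5 and A·7 + B = -1. Subtracting gives A(7 − 2) = -1 − 5, so A = -6/5, and B = 5 − A·2 = 37/5. Therefore
    y(x) = (-6/5) x + 37/5.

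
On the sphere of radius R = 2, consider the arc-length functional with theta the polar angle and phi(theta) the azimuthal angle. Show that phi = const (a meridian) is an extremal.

On the sphere of radius R = 2 with spherical coordinates (θ, φ), the induced metric is
    ds^2 = 4(dθ^2 + sin^2(θ) dφ^2).
Using θ as the parameter, the arc-length functional becomes
    J[φ] = ∫ 2 sqrt(1 + sin^2(θ) (dφ/dθ)^2) dθ.
So L = 2 sqrt(1 + sin^2(θ) φ'^2). Compute
    ∂L/∂φ = 0  (L has no explicit φ dependence),
    ∂L/∂φ' = 2 sin^2(θ) φ' / sqrt(1 + sin^2(θ) φ'^2).
For the candidate φ(θ) = c (constant), φ' = 0, so ∂L/∂φ' evaluated along the candidate vanishes, and ∂L/∂φ is identically zero. Hence
    d/dθ(∂L/∂φ') − ∂L/∂φ = 0
is satisfied. Therefore meridians φ = const are extremals of arc length — they are geodesics on the sphere.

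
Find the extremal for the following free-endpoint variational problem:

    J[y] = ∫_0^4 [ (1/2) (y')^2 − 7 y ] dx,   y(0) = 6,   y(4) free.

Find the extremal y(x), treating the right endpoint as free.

The Lagrangian L = (1/2) (y')^2 − 7 y gives
    ∂L/∂y = −7,   ∂L/∂y' = y'.
Euler-Lagrange: d/dx(y') − (−7) = 0, i.e. y'' + 7 = 0, so
    y(x) = −(7/2) x^2 + C1 x + C2.
Fixed left endpoint y(0) = 6 ⇒ C2 = 6.
The right endpoint x = 4 is free, so the natural (transversality) condition is ∂L/∂y' |_{x=4} = 0, i.e. y'(4) = 0.
Compute y'(x) = −7 x + C1, so y'(4) = −28 + C1 = 0 ⇒ C1 = 28.
Therefore the extremal is
    y(x) = −(7/2) x^2 + 28 x + 6.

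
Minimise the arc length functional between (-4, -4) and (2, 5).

Arc-length functional: J[y] = ∫ sqrt(1 + (y')^2) dx.
Lagrangian L = sqrt(1 + (y')^2) has no explicit y dependence, so ∂L/∂y = 0 and the Euler-Lagrange equation gives
    d/dx( y' / sqrt(1 + (y')^2) ) = 0  ⇒  y' / sqrt(1 + (y')^2) = const.
Hence y' is constant, so y(x) is affine.
Fitting the endpoints (-4, -4) and (2, 5):
    slope m = (5 − (-4)) / (2 − (-4)) = 3/2,
    intercept c = (-4) − m·(-4) = 2.
Extremal: y(x) = (3/2) x + 2.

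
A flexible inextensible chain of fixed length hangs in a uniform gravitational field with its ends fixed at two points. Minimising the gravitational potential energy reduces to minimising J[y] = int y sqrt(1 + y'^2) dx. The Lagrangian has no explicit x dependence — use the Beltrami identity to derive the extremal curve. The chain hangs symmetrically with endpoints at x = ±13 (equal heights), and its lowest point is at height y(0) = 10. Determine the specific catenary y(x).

The Lagrangian L(y, y') = y sqrt(1 + y'^2) has no explicit x dependence, so the Beltrami identity applies:
    L − y' ∂L/∂y' = C.
Compute ∂L/∂y' = y · y' / sqrt(1 + y'^2). Then
    L − y' ∂L/∂y'
    = y sqrt(1 + y'^2) − y · y'^2 / sqrt(1 + y'^2)
    = y (1 + y'^2 − y'^2) / sqrt(1 + y'^2)
    = y / sqrt(1 + y'^2) = C.
Squaring gives y^2 = C^2 (1 + y'^2), i.e.
    y'^2 = y^2 / C^2 − 1.
Separating variables,
    dy / sqrt(y^2 − C^2) = dx / C,
and integrating gives arccosh(y / C) = (x − a)/C, so
    y(x) = C cosh((x − a)/C),
the catenary. The constants C and a are fixed by the two endpoint conditions (and, for the hanging-chain problem, the length constraint selects C).
Now fit the given data. The endpoints x = ±13 are symmetric at equal height, so the catenary is even about its minimum: a = 0 and y(x) = C cosh(x/C). The lowest point is y(0) = C cosh(0) = C, and we are told y(0) = 10, so C = 10. Therefore
    y(x) = 10 cosh(x/10),
and at the endpoints
    y(±13) = 10 cosh(13/10).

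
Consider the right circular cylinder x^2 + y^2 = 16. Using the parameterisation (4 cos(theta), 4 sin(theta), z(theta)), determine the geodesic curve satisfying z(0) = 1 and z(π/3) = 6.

Parameterise the cylinder of radius R = 4 as
    r(θ) = (4 cos θ, 4 sin θ, z(θ)).
The arc-length element is
    ds = sqrt(16 + (dz/dθ)^2) dθ,
so the Lagrangian is L = sqrt(16 + z'^2).
L depends on z' only, not on z or θ, so ∂L/∂z = 0 and
    ∂L/∂z' = z' / sqrt(16 + z'^2).
The Euler-Lagrange equation gives
    d/dθ( z' / sqrt(16 + z'^2) ) = 0,
so z' is constant. Integrating once:
    z(θ) = a θ + b,
a helix on the cylinder (a straight line when the cylinder is unrolled). The constants a, b are determined by the endpoint conditions.
With endpoint conditions z(0) = 1 and z(π/3) = 6: from z(0) = b we get b = 1, and a·π/3 + 1 = 6 gives a = 15/π, so
    z(θ) = (15/π) θ + 1.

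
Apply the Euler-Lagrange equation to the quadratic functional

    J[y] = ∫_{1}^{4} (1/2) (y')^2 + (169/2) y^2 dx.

The Lagrangian is L = (1/2) (y')^2 + (169/2) y^2.
Compute ∂L/∂y = 169y, ∂L/∂y' = y'.
The Euler-Lagrange equation d/dx(∂L/∂y') − ∂L/∂y = 0 reduces to
    y'' − 169 y = 0.
Its general solution is
    y(x) = A e^(13x) + B e^(−13x),
with A, B fixed by the endpoint conditions.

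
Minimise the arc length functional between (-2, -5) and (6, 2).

Arc-length functional: J[y] = ∫ sqrt(1 + (y')^2) dx.
Lagrangian L = sqrt(1 + (y')^2) has no explicit y dependence, so ∂L/∂y = 0 and the Euler-Lagrange equation gives
    d/dx( y' / sqrt(1 + (y')^2) ) = 0  ⇒  y' / sqrt(1 + (y')^2) = const.
Hence y' is constant, so y(x) is affine.
Fitting the endpoints (-2, -5) and (6, 2):
    slope m = (2 − (-5)) / (6 − (-2)) = 7/8,
    intercept c = (-5) − m·(-2) = -13/4.
Extremal: y(x) = (7/8) x - 13/4.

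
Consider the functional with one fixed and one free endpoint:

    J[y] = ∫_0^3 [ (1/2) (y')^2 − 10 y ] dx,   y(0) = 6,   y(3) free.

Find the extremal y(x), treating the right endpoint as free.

The Lagrangian L = (1/2) (y')^2 − 10 y gives
    ∂L/∂y = −10,   ∂L/∂y' = y'.
Euler-Lagrange: d/dx(y') − (−10) = 0, i.e. y'' + 10 = 0, so
    y(x) = −(10/2) x^2 + C1 x + C2.
Fixed left endpoint y(0) = 6 ⇒ C2 = 6.
The right endpoint x = 3 is free, so the natural (transversality) condition is ∂L/∂y' |_{x=3} = 0, i.e. y'(3) = 0.
Compute y'(x) = −10 x + C1, so y'(3) = −30 + C1 = 0 ⇒ C1 = 30.
Therefore the extremal is
    y(x) = −5 x^2 + 30 x + 6.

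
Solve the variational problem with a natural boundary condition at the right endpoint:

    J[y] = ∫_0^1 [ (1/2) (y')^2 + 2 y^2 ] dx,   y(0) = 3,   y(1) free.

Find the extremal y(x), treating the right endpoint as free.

The Lagrangian L = (1/2) (y')^2 + 2 y^2 gives
    ∂L/∂y = 4 y,   ∂L/∂y' = y'.
Euler-Lagrange: y'' − 4 y = 0.
With k = 2, the general solution is
    y(x) = A cosh(2 x) + B sinh(2 x).
Fixed left endpoint y(0) = 3 ⇒ A = 3.
The right endpoint x = 1 is free, so the natural (transversality) condition is ∂L/∂y' |_{x=1} = 0, i.e. y'(1) = 0.
Compute y'(x) = A k sinh(k x) + B k cosh(k x), so
    y'(1) = A k sinh(k·1) + B k cosh(k·1) = 0
    ⇒ B = −A tanh(k·1) = − 3 tanh(2·1).
Therefore the extremal is
    y(x) = 3 cosh(2 x) − 3 tanh(2·1) sinh(2 x).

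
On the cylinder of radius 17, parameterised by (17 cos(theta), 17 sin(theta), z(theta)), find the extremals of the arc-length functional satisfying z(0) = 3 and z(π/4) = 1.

Parameterise the cylinder of radius R = 17 as
    r(θ) = (17 cos θ, 17 sin θ, z(θ)).
The arc-length element is
    ds = sqrt(289 + (dz/dθ)^2) dθ,
so the Lagrangian is L = sqrt(289 + z'^2).
L depends on z' only, not on z or θ, so ∂L/∂z = 0 and
    ∂L/∂z' = z' / sqrt(289 + z'^2).
The Euler-Lagrange equation gives
    d/dθ( z' / sqrt(289 + z'^2) ) = 0,
so z' is constant. Integrating once:
    z(θ) = a θ + b,
a helix on the cylinder (a straight line when the cylinder is unrolled). The constants a, b are determined by the endpoint conditions.
With endpoint conditions z(0) = 3 and z(π/4) = 1: from z(0) = b we get b = 3, and a·π/4 + 3 = 1 gives a = -8/π, so
    z(θ) = (-8/π) θ + 3.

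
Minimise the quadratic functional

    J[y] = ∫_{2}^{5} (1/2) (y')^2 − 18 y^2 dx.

The Lagrangian is L = (1/2) (y')^2 − 18 y^2.
Compute ∂L/∂y = -36y, ∂L/∂y' = y'.
The Euler-Lagrange equation d/dx(∂L/∂y') − ∂L/∂y = 0 reduces to
    y'' + 36 y = 0.
Its general solution is
    y(x) = A sin(6x) + B cos(6x),
with A, B fixed by the endpoint conditions.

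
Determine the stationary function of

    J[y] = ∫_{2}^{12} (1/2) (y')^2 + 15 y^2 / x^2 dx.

The Lagrangian is L = (1/2) (y')^2 + 15 y^2 / x^2.
Compute ∂L/∂y = 30y/x^2, ∂L/∂y' = y'.
The Euler-Lagrange equation d/dx(∂L/∂y') − ∂L/∂y = 0 reduces to
    y'' − 30/x^2 · y = 0  (x > 0).
Its general solution is
    y(x) = A x^6 + B x^(-5),
with A, B fixed by the endpoint conditions.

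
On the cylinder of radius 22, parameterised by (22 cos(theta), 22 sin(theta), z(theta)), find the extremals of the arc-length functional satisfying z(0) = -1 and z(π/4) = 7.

Parameterise the cylinder of radius R = 22 as
    r(θ) = (22 cos θ, 22 sin θ, z(θ)).
The arc-length element is
    ds = sqrt(484 + (dz/dθ)^2) dθ,
so the Lagrangian is L = sqrt(484 + z'^2).
L depends on z' only, not on z or θ, so ∂L/∂z = 0 and
    ∂L/∂z' = z' / sqrt(484 + z'^2).
The Euler-Lagrange equation gives
    d/dθ( z' / sqrt(484 + z'^2) ) = 0,
so z' is constant. Integrating once:
    z(θ) = a θ + b,
a helix on the cylinder (a straight line when the cylinder is unrolled). The constants a, b are determined by the endpoint conditions.
With endpoint conditions z(0) = -1 and z(π/4) = 7: from z(0) = b we get b = -1, and a·π/4 + -1 = 7 gives a = 32/π, so
    z(θ) = (32/π) θ − 1.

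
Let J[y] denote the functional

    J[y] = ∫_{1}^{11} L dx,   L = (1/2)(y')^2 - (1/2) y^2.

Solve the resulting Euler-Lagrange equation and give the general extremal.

The Lagrangian is L = (1/2)(y')^2 - (1/2) y^2.
∂L/∂y = -y.
∂L/∂y' = y'.
The Euler-Lagrange equation d/dx(∂L/∂y') − ∂L/∂y = 0 becomes:
    y'' + y = 0
General solution: y(x) = A sin(x) + B cos(x), where A and B are arbitrary constants fixed by the endpoint conditions.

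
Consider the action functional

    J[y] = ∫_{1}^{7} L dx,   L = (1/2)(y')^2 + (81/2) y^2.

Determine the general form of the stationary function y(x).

The Lagrangian is L = (1/2)(y')^2 + (81/2) y^2.
∂L/∂y = 81y.
∂L/∂y' = y'.
The Euler-Lagrange equation d/dx(∂L/∂y') − ∂L/∂y = 0 becomes:
    y'' - 81 y = 0
General solution: y(x) = A e^(9x) + B e^(-9x), where A and B are arbitrary constants fixed by the endpoint conditions.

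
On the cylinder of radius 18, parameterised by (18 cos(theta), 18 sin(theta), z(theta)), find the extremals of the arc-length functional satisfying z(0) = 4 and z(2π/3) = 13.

Parameterise the cylinder of radius R = 18 as
    r(θ) = (18 cos θ, 18 sin θ, z(θ)).
The arc-length element is
    ds = sqrt(324 + (dz/dθ)^2) dθ,
so the Lagrangian is L = sqrt(324 + z'^2).
L depends on z' only, not on z or θ, so ∂L/∂z = 0 and
    ∂L/∂z' = z' / sqrt(324 + z'^2).
The Euler-Lagrange equation gives
    d/dθ( z' / sqrt(324 + z'^2) ) = 0,
so z' is constant. Integrating once:
    z(θ) = a θ + b,
a helix on the cylinder (a straight line when the cylinder is unrolled). The constants a, b are determined by the endpoint conditions.
With endpoint conditions z(0) = 4 and z(2π/3) = 13: from z(0) = b we get b = 4, and a·2π/3 + 4 = 13 gives a = 27/(2π), so
    z(θ) = (27/(2π)) θ + 4.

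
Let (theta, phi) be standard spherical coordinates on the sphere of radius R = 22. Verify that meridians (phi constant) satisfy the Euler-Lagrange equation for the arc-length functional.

On the sphere of radius R = 22 with spherical coordinates (θ, φ), the induced metric is
    ds^2 = 484(dθ^2 + sin^2(θ) dφ^2).
Using θ as the parameter, the arc-length functional becomes
    J[φ] = ∫ 22 sqrt(1 + sin^2(θ) (dφ/dθ)^2) dθ.
So L = 22 sqrt(1 + sin^2(θ) φ'^2). Compute
    ∂L/∂φ = 0  (L has no explicit φ dependence),
    ∂L/∂φ' = 22 sin^2(θ) φ' / sqrt(1 + sin^2(θ) φ'^2).
For the candidate φ(θ) = c (constant), φ' = 0, so ∂L/∂φ' evaluated along the candidate vanishes, and ∂L/∂φ is identically zero. Hence
    d/dθ(∂L/∂φ') − ∂L/∂φ = 0
is satisfied. Therefore meridians φ = const are extremals of arc length — they are geodesics on the sphere.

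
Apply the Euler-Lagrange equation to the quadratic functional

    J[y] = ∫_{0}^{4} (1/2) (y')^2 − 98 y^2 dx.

The Lagrangian is L = (1/2) (y')^2 − 98 y^2.
Compute ∂L/∂y = -196y, ∂L/∂y' = y'.
The Euler-Lagrange equation d/dx(∂L/∂y') − ∂L/∂y = 0 reduces to
    y'' + 196 y = 0.
Its general solution is
    y(x) = A sin(14x) + B cos(14x),
with A, B fixed by the endpoint conditions.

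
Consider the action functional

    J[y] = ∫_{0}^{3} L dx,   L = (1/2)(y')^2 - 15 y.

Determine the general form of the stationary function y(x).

The Lagrangian is L = (1/2)(y')^2 - 15 y.
∂L/∂y = -15.
∂L/∂y' = y'.
The Euler-Lagrange equation d/dx(∂L/∂y') − ∂L/∂y = 0 becomes:
    y'' + 15 = 0
General solution: y(x) = -(15/2) x^2 + A x + B, where A and B are arbitrary constants fixed by the endpoint conditions.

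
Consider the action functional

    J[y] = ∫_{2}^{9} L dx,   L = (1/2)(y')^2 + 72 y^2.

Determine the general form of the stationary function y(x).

The Lagrangian is L = (1/2)(y')^2 + 72 y^2.
∂L/∂y = 144y.
∂L/∂y' = y'.
The Euler-Lagrange equation d/dx(∂L/∂y') − ∂L/∂y = 0 becomes:
    y'' - 144 y = 0
General solution: y(x) = A e^(12x) + B e^(-12x), where A and B are arbitrary constants fixed by the endpoint conditions.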